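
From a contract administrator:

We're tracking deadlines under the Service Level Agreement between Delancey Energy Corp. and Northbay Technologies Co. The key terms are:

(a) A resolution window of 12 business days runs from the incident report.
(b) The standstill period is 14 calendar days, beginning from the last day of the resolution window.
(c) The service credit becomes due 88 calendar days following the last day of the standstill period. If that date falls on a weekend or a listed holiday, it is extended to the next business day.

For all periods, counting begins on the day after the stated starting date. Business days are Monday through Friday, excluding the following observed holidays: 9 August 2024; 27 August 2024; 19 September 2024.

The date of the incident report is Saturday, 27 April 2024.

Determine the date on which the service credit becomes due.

From Saturday, 27 April 2024, 12 business days (Apr 29, Apr 30, May 1, May 2, …, May 10, May 13, May 14, skipping weekends) brings us to Tuesday, 14 May 2024, which is the last day of the resolution window.
Adding 14 calendar days to 14 May 2024 gives 28 May 2024, which is the last day of the standstill period.
Adding 88 calendar days to 28 May 2024 gives 24 August 2024, which is the date on which the service credit becomes due. That falls on a Saturday, so it rolls to the next business day, Monday, 26 August 2024.

26 August 2024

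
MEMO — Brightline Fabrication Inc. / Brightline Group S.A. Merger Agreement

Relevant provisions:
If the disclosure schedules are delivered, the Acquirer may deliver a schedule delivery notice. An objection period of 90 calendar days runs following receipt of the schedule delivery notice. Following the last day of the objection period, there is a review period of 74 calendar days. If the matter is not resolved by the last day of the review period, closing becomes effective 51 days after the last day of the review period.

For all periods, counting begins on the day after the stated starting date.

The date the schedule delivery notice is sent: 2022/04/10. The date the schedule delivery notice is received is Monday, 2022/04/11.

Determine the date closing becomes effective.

2022/11/12

The last day of the objection period: 2022/04/11 + 90 days = 2022/07/10.
The last day of the review period: 74 calendar days after 2022/07/10 is 2022/09/22.
The date closing becomes effective: 51 calendar days after 2022/09/22 is 2022/11/12.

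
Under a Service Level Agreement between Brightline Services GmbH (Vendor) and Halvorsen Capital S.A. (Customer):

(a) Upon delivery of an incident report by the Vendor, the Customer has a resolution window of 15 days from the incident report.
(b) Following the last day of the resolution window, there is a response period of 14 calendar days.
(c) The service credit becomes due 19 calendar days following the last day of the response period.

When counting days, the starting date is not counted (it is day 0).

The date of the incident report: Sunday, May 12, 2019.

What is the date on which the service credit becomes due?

June 29, 2019

The last day of the resolution window: May 12, 2019 + 15 days = May 27, 2019.
The last day of the response period: May 27, 2019 + 14 days = June 10, 2019.
Adding 19 calendar days to June 10, 2019 gives June 29, 2019, which is the date on which the service credit becomes due.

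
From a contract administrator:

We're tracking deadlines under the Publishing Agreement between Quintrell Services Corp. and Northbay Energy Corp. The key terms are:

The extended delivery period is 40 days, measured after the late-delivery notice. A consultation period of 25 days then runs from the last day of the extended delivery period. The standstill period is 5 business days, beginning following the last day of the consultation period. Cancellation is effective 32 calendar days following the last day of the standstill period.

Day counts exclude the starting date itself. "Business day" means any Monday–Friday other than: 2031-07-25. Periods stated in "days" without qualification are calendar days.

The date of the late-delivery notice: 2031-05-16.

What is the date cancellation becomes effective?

Adding 40 calendar days to 2031-05-16 gives 2031-06-25, which is the last day of the extended delivery period.
The last day of the consultation period: 25 calendar days after 2031-06-25 is 2031-07-20.
The last day of the standstill period: 5 business days after Sunday, 2031-07-20, skipping weekends and the listed holiday on Jul 25 — Jul 21, Jul 22, Jul 23, Jul 24, Jul 28 — lands on Monday, 2031-07-28.
The date cancellation becomes effective: 2031-07-28 + 32 days = 2031-08-29.

2031-08-29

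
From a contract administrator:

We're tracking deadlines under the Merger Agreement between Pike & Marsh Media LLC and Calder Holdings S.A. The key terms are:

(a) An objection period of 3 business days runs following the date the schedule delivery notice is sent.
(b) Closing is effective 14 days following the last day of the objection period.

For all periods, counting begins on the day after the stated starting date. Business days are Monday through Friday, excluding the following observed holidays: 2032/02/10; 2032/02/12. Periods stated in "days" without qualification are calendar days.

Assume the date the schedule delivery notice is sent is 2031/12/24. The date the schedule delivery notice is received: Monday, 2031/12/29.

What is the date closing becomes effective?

From Wednesday, 2031/12/24, 3 business days (Dec 25, Dec 26, Dec 29, skipping weekends) brings us to Monday, 2031/12/29, which is the last day of the objection period.
The date closing becomes effective: 2031/12/29 + 14 days = 2032/01/12.

2032/01/12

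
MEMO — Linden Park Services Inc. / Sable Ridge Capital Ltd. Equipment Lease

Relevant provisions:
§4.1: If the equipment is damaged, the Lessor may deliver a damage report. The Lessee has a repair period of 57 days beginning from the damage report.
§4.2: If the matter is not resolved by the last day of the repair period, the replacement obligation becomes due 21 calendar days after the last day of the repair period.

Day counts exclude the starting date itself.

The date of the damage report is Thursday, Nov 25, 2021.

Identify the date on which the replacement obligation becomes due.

Feb 11, 2022

The last day of the repair period: Nov 25, 2021 + 57 days = Jan 21, 2022.
The date on which the replacement obligation becomes due: 21 calendar days after Jan 21, 2022 is Feb 11, 2022.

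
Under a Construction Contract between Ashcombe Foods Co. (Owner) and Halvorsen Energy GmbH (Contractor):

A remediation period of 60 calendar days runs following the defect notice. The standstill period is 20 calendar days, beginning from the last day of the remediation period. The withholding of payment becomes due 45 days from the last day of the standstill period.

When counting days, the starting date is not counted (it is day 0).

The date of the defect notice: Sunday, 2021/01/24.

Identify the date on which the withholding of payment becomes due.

Adding 60 calendar days to 2021/01/24 gives 2021/03/25, which is the last day of the remediation period.
The last day of the standstill period: 20 calendar days after 2021/03/25 is 2021/04/14.
Adding 45 calendar days to 2021/04/14 gives 2021/05/29, which is the date on which the withholding of payment becomes due.

2021/05/29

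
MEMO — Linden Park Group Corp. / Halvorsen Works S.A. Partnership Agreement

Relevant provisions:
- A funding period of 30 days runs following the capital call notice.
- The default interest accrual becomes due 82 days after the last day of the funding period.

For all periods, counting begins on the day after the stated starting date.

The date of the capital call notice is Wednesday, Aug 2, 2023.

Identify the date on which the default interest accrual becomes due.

Nov 22, 2023

The last day of the funding period: Aug 2, 2023 + 30 days = Sep 1, 2023.
The date on which the default interest accrual becomes due: Sep 1, 2023 + 82 days = Nov 22, 2023.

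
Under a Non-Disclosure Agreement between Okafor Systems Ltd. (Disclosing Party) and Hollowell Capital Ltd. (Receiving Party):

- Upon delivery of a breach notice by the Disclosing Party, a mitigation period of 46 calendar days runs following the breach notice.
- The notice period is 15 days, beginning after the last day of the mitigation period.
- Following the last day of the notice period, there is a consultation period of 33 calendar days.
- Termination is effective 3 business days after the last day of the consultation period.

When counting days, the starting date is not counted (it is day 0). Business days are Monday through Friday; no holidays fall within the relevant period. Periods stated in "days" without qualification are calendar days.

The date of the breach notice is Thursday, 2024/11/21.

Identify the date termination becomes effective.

2025/02/26

The last day of the mitigation period: 46 calendar days after 2024/11/21 is 2025/01/06.
The last day of the notice period: 15 calendar days after 2025/01/06 is 2025/01/21.
Adding 33 calendar days to 2025/01/21 gives 2025/02/23, which is the last day of the consultation period.
The date termination becomes effective: 3 business days after Sunday, 2025/02/23, skipping weekends — Feb 24, Feb 25, Feb 26 — lands on Wednesday, 2025/02/26.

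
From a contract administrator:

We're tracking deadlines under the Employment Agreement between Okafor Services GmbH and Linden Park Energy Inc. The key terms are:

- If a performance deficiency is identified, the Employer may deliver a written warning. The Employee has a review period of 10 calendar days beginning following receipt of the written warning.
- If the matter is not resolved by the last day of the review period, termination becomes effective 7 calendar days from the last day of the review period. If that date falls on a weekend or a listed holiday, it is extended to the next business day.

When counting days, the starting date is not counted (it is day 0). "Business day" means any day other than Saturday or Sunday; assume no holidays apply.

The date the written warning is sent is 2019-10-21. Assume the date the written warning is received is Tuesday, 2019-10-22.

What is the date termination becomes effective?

The last day of the review period: 2019-10-22 + 10 days = 2019-11-01.
The date termination becomes effective: 7 calendar days after 2019-11-01 is 2019-11-08. 2019-11-08 is a Friday, so no roll-forward applies.

2019-11-08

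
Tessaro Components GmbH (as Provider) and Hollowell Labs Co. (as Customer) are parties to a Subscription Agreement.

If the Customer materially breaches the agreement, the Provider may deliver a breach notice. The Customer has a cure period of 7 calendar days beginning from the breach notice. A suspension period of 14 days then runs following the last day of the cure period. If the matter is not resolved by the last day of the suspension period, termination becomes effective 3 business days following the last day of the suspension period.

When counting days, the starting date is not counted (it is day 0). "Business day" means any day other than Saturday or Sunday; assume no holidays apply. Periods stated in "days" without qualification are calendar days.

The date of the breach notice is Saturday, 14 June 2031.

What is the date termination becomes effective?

9 July 2031

Adding 7 calendar days to 14 June 2031 gives 21 June 2031, which is the last day of the cure period.
Adding 14 calendar days to 21 June 2031 gives 5 July 2031, which is the last day of the suspension period.
From Saturday, 5 July 2031, 3 business days (Jul 7, Jul 8, Jul 9, skipping weekends) brings us to Wednesday, 9 July 2031, which is the date termination becomes effective.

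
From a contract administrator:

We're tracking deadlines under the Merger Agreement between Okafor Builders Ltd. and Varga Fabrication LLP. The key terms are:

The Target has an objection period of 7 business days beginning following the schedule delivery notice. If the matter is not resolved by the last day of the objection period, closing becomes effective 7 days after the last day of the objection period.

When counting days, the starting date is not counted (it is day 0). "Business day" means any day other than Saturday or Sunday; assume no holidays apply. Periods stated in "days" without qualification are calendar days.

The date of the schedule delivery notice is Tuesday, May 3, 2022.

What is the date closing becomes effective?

From Tuesday, May 3, 2022, 7 business days (May 4, May 5, May 6, May 9, May 10, May 11, May 12, skipping weekends) brings us to Thursday, May 12, 2022, which is the last day of the objection period.
The date closing becomes effective: 7 calendar days after May 12, 2022 is May 19, 2022.

May 19, 2022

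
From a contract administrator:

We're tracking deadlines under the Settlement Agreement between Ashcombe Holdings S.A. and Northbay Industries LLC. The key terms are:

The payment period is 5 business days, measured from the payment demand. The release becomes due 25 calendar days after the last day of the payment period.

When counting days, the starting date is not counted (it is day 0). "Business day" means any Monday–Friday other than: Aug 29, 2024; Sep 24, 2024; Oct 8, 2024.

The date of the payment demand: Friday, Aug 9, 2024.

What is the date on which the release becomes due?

Sep 10, 2024

The last day of the payment period: counting 5 business days from Friday, Aug 9, 2024 (Aug 12, Aug 13, Aug 14, Aug 15, Aug 16, skipping weekends) reaches Friday, Aug 16, 2024.
The date on which the release becomes due: 25 calendar days after Aug 16, 2024 is Sep 10, 2024.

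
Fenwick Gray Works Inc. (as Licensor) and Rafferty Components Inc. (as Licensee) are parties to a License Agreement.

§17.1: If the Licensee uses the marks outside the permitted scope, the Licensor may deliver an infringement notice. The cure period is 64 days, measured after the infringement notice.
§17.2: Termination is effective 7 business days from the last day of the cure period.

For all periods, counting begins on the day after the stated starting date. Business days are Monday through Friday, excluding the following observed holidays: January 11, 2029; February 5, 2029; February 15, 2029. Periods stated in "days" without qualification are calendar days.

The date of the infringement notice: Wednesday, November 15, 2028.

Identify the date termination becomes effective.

Adding 64 calendar days to November 15, 2028 gives January 18, 2029, which is the last day of the cure period.
From Thursday, January 18, 2029, 7 business days (Jan 19, Jan 22, Jan 23, Jan 24, Jan 25, Jan 26, Jan 29, skipping weekends) brings us to Monday, January 29, 2029, which is the date termination becomes effective.

January 29, 2029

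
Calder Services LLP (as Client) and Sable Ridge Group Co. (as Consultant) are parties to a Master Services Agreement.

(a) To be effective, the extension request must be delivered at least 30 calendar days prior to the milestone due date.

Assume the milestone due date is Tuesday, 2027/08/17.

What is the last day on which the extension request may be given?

2027/08/17 minus 30 days is 2027/07/18.

2027/07/18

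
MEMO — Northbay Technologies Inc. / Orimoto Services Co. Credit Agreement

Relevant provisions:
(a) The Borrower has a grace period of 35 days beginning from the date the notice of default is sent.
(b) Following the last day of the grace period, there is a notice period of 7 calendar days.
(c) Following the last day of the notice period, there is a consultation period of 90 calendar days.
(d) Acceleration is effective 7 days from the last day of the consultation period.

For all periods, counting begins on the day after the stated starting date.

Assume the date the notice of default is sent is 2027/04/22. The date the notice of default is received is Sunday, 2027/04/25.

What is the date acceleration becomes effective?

The last day of the grace period: 2027/04/22 + 35 days = 2027/05/27.
Adding 7 calendar days to 2027/05/27 gives 2027/06/03, which is the last day of the notice period.
Adding 90 calendar days to 2027/06/03 gives 2027/09/01, which is the last day of the consultation period.
Adding 7 calendar days to 2027/09/01 gives 2027/09/08, which is the date acceleration becomes effective.

2027/09/08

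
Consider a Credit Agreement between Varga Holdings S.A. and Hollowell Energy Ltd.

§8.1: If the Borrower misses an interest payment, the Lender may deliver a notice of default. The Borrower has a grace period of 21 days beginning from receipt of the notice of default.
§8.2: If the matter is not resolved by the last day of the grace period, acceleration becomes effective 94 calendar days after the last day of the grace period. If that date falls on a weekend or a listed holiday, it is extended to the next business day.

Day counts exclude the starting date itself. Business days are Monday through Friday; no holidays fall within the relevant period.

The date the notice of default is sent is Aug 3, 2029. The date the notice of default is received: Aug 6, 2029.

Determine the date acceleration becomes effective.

The last day of the grace period: 21 calendar days after Aug 6, 2029 is Aug 27, 2029.
The date acceleration becomes effective: 94 calendar days after Aug 27, 2029 is Nov 29, 2029. Nov 29, 2029 is a Thursday, so no roll-forward applies.

Nov 29, 2029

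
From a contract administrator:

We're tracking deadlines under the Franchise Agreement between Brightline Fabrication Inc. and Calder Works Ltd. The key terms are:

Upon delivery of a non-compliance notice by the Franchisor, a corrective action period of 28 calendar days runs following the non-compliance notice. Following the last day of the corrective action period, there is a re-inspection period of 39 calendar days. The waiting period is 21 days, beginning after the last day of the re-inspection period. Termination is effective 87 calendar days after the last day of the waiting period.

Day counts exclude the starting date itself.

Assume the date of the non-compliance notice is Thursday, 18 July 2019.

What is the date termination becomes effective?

9 January 2020

The last day of the corrective action period: 18 July 2019 + 28 days = 15 August 2019.
The last day of the re-inspection period: 39 calendar days after 15 August 2019 is 23 September 2019.
Adding 21 calendar days to 23 September 2019 gives 14 October 2019, which is the last day of the waiting period.
Adding 87 calendar days to 14 October 2019 gives 9 January 2020, which is the date termination becomes effective.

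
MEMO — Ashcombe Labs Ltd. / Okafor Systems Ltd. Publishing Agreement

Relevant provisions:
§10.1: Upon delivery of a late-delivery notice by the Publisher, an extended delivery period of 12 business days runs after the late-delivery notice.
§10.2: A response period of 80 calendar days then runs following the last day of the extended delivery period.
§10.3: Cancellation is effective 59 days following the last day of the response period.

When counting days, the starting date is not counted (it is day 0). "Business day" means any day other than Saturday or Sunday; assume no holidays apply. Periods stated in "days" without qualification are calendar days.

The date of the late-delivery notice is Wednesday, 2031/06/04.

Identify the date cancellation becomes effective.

2031/11/06

The last day of the extended delivery period: counting 12 business days from Wednesday, 2031/06/04 (Jun 5, Jun 6, Jun 9, Jun 10, …, Jun 18, Jun 19, Jun 20, skipping weekends) reaches Friday, 2031/06/20.
The last day of the response period: 2031/06/20 + 80 days = 2031/09/08.
The date cancellation becomes effective: 59 calendar days after 2031/09/08 is 2031/11/06.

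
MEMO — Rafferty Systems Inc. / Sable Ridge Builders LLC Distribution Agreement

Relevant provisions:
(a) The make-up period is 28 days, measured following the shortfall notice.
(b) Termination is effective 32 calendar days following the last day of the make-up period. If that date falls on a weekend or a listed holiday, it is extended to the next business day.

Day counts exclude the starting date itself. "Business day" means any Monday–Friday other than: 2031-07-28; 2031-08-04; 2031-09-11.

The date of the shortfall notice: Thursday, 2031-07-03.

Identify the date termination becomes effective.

2031-09-01

The last day of the make-up period: 28 calendar days after 2031-07-03 is 2031-07-31.
The date termination becomes effective: 32 calendar days after 2031-07-31 is 2031-09-01. 2031-09-01 is a Monday and is not a listed holiday, so no roll-forward applies.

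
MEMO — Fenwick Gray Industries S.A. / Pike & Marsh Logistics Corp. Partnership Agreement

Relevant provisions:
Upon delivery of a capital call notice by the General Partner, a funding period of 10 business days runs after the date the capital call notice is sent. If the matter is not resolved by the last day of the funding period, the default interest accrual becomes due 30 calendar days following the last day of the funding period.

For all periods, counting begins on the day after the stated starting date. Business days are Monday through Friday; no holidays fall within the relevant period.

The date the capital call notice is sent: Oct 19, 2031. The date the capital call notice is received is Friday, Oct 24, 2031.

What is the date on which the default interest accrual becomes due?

Nov 30, 2031

From Sunday, Oct 19, 2031, 10 business days (Oct 20, Oct 21, Oct 22, Oct 23, Oct 24, Oct 27, Oct 28, Oct 29, Oct 30, Oct 31, skipping weekends) brings us to Friday, Oct 31, 2031, which is the last day of the funding period.
Adding 30 calendar days to Oct 31, 2031 gives Nov 30, 2031, which is the date on which the default interest accrual becomes due.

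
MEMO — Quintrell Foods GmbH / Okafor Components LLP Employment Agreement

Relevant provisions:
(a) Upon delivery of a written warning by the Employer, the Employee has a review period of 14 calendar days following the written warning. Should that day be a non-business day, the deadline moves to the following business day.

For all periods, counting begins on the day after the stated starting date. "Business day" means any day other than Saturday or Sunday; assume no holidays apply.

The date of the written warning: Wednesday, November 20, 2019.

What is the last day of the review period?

The last day of the review period: November 20, 2019 + 14 days = December 4, 2019. December 4, 2019 is a Wednesday, so no roll-forward applies.

December 4, 2019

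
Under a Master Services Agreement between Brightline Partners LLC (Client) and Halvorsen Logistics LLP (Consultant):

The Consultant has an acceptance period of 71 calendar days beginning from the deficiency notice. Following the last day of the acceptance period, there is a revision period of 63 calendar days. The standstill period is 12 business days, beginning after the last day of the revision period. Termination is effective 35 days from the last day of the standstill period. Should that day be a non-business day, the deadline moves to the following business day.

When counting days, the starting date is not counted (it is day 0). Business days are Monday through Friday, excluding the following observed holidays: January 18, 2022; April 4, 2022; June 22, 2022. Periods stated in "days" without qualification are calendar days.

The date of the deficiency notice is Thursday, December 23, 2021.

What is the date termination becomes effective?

June 28, 2022

Adding 71 calendar days to December 23, 2021 gives March 4, 2022, which is the last day of the acceptance period.
The last day of the revision period: 63 calendar days after March 4, 2022 is May 6, 2022.
From Friday, May 6, 2022, 12 business days (May 9, May 10, May 11, May 12, …, May 20, May 23, May 24, skipping weekends) brings us to Tuesday, May 24, 2022, which is the last day of the standstill period.
The date termination becomes effective: May 24, 2022 + 35 days = June 28, 2022. June 28, 2022 is a Tuesday and is not a listed holiday, so no roll-forward applies.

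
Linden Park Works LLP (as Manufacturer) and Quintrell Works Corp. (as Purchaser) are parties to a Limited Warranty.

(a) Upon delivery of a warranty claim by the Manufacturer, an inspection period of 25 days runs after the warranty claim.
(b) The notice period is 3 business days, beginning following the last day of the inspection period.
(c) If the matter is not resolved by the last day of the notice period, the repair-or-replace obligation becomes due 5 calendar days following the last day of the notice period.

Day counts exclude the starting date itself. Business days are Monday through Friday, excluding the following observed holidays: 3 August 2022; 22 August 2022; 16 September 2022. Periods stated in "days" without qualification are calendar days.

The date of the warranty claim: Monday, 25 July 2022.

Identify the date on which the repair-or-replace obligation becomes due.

Adding 25 calendar days to 25 July 2022 gives 19 August 2022, which is the last day of the inspection period.
The last day of the notice period: 3 business days after Friday, 19 August 2022, skipping weekends and the listed holiday on Aug 22 — Aug 23, Aug 24, Aug 25 — lands on Thursday, 25 August 2022.
The date on which the repair-or-replace obligation becomes due: 5 calendar days after 25 August 2022 is 30 August 2022.

30 August 2022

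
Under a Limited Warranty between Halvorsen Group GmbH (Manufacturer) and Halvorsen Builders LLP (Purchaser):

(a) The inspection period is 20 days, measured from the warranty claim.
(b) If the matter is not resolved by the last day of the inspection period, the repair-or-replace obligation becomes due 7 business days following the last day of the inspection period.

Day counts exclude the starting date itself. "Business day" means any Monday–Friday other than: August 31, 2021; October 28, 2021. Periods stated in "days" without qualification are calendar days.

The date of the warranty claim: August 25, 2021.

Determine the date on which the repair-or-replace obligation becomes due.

Adding 20 calendar days to August 25, 2021 gives September 14, 2021, which is the last day of the inspection period.
From Tuesday, September 14, 2021, 7 business days (Sep 15, Sep 16, Sep 17, Sep 20, Sep 21, Sep 22, Sep 23, skipping weekends) brings us to Thursday, September 23, 2021, which is the date on which the repair-or-replace obligation becomes due.

September 23, 2021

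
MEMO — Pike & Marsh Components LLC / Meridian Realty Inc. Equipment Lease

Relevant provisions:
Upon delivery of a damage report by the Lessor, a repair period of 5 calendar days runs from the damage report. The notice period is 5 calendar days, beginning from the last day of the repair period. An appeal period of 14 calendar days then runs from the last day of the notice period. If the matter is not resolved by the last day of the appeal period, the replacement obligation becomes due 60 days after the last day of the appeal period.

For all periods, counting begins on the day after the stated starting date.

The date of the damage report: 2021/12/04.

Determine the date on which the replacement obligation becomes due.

2022/02/26

Adding 5 calendar days to 2021/12/04 gives 2021/12/09, which is the last day of the repair period.
The last day of the notice period: 5 calendar days after 2021/12/09 is 2021/12/14.
The last day of the appeal period: 2021/12/14 + 14 days = 2021/12/28.
The date on which the replacement obligation becomes due: 2021/12/28 + 60 days = 2022/02/26.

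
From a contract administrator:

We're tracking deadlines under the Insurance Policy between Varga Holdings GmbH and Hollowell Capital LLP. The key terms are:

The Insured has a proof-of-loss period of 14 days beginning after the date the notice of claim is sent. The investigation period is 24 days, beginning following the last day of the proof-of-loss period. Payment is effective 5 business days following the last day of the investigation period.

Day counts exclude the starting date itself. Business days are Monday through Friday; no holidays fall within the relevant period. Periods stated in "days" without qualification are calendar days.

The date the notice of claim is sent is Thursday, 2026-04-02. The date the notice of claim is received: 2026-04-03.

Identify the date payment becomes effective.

The last day of the proof-of-loss period: 2026-04-02 + 14 days = 2026-04-16.
The last day of the investigation period: 2026-04-16 + 24 days = 2026-05-10.
The date payment becomes effective: counting 5 business days from Sunday, 2026-05-10 (May 11, May 12, May 13, May 14, May 15, skipping weekends) reaches Friday, 2026-05-15.

2026-05-15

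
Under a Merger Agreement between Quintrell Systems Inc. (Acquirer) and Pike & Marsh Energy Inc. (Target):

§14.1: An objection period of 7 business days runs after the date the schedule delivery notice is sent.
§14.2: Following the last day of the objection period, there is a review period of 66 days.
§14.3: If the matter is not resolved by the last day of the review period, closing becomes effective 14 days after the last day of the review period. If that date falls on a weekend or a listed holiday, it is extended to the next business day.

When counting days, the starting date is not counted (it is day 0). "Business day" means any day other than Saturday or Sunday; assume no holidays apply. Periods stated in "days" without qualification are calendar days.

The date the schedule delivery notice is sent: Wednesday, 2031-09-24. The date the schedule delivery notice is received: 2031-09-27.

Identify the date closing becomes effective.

2031-12-22

The last day of the objection period: counting 7 business days from Wednesday, 2031-09-24 (Sep 25, Sep 26, Sep 29, Sep 30, Oct 1, Oct 2, Oct 3, skipping weekends) reaches Friday, 2031-10-03.
The last day of the review period: 66 calendar days after 2031-10-03 is 2031-12-08.
The date closing becomes effective: 2031-12-08 + 14 days = 2031-12-22. 2031-12-22 is a Monday, so no roll-forward applies.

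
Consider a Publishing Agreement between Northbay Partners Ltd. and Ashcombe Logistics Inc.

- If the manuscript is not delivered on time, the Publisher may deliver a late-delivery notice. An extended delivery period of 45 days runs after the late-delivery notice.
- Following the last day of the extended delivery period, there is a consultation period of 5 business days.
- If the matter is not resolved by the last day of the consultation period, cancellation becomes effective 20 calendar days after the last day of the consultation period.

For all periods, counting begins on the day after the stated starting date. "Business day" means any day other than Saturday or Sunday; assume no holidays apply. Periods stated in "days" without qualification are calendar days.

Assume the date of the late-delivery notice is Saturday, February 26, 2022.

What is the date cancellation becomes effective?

May 9, 2022

The last day of the extended delivery period: February 26, 2022 + 45 days = April 12, 2022.
The last day of the consultation period: 5 business days after Tuesday, April 12, 2022, skipping weekends — Apr 13, Apr 14, Apr 15, Apr 18, Apr 19 — lands on Tuesday, April 19, 2022.
The date cancellation becomes effective: April 19, 2022 + 20 days = May 9, 2022.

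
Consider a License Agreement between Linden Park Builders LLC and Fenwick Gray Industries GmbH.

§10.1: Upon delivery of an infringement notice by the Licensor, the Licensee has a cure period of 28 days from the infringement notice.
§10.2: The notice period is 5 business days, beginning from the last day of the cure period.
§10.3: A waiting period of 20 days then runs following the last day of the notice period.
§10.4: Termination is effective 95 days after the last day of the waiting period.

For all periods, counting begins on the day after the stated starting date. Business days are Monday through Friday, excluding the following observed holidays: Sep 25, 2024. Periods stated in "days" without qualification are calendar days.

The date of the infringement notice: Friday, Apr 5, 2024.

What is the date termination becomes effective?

Adding 28 calendar days to Apr 5, 2024 gives May 3, 2024, which is the last day of the cure period.
From Friday, May 3, 2024, 5 business days (May 6, May 7, May 8, May 9, May 10, skipping weekends) brings us to Friday, May 10, 2024, which is the last day of the notice period.
Adding 20 calendar days to May 10, 2024 gives May 30, 2024, which is the last day of the waiting period.
The date termination becomes effective: 95 calendar days after May 30, 2024 is Sep 2, 2024.

Sep 2, 2024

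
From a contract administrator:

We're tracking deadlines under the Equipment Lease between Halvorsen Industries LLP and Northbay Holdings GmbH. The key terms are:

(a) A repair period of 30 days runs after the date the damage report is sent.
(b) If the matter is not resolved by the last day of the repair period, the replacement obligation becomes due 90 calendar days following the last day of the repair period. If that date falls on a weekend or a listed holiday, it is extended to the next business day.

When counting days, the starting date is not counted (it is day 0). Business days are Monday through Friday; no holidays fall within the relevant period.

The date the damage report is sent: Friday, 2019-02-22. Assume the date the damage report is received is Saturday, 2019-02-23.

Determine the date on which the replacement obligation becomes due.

2019-06-24

Adding 30 calendar days to 2019-02-22 gives 2019-03-24, which is the last day of the repair period.
The date on which the replacement obligation becomes due: 90 calendar days after 2019-03-24 is 2019-06-22. That falls on a Saturday, so it rolls to the next business day, Monday, 2019-06-24.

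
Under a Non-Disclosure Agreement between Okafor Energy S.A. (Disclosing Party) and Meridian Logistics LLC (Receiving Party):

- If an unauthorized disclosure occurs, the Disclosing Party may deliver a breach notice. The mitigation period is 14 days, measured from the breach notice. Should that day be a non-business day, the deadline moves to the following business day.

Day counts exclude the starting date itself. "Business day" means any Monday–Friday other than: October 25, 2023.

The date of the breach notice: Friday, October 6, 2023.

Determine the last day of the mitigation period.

October 20, 2023

Adding 14 calendar days to October 6, 2023 gives October 20, 2023, which is the last day of the mitigation period. October 20, 2023 is a Friday and is not a listed holiday, so no roll-forward applies.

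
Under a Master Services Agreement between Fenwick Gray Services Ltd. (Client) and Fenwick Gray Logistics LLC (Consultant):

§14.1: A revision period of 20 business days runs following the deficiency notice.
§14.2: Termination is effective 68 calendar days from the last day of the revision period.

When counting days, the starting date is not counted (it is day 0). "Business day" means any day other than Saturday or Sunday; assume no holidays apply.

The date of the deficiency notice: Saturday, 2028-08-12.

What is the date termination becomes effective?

From Saturday, 2028-08-12, 20 business days (Aug 14, Aug 15, Aug 16, Aug 17, …, Sep 6, Sep 7, Sep 8, skipping weekends) brings us to Friday, 2028-09-08, which is the last day of the revision period.
Adding 68 calendar days to 2028-09-08 gives 2028-11-15, which is the date termination becomes effective.

2028-11-15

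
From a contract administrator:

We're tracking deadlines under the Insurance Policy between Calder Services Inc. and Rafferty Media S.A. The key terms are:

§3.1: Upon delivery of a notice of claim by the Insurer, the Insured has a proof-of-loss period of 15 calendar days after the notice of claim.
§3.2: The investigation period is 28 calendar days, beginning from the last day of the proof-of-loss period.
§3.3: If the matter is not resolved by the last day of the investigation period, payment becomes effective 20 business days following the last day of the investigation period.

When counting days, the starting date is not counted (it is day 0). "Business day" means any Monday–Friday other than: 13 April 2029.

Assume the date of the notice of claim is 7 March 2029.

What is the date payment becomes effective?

Adding 15 calendar days to 7 March 2029 gives 22 March 2029, which is the last day of the proof-of-loss period.
The last day of the investigation period: 28 calendar days after 22 March 2029 is 19 April 2029.
The date payment becomes effective: counting 20 business days from Thursday, 19 April 2029 (Apr 20, Apr 23, Apr 24, Apr 25, …, May 15, May 16, May 17, skipping weekends) reaches Thursday, 17 May 2029.

17 May 2029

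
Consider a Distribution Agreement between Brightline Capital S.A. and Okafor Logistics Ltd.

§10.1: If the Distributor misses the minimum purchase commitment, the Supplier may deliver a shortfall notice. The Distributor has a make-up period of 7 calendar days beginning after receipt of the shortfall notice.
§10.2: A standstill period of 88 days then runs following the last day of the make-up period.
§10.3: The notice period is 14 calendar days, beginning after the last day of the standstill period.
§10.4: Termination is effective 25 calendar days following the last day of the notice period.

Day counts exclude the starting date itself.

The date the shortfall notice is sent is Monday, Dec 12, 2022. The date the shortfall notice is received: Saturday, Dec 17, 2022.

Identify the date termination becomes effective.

Apr 30, 2023

The last day of the make-up period: 7 calendar days after Dec 17, 2022 is Dec 24, 2022.
The last day of the standstill period: 88 calendar days after Dec 24, 2022 is Mar 22, 2023.
The last day of the notice period: 14 calendar days after Mar 22, 2023 is Apr 5, 2023.
Adding 25 calendar days to Apr 5, 2023 gives Apr 30, 2023, which is the date termination becomes effective.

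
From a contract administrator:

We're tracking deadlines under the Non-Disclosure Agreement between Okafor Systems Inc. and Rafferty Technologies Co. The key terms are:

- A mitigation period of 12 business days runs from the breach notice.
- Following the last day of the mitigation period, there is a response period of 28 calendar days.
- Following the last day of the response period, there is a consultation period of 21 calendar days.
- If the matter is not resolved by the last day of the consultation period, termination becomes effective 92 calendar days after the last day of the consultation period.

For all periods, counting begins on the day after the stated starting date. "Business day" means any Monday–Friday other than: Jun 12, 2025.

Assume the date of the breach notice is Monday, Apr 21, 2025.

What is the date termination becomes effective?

The last day of the mitigation period: 12 business days after Monday, Apr 21, 2025, skipping weekends — Apr 22, Apr 23, Apr 24, Apr 25, …, May 5, May 6, May 7 — lands on Wednesday, May 7, 2025.
Adding 28 calendar days to May 7, 2025 gives Jun 4, 2025, which is the last day of the response period.
The last day of the consultation period: 21 calendar days after Jun 4, 2025 is Jun 25, 2025.
The date termination becomes effective: 92 calendar days after Jun 25, 2025 is Sep 25, 2025.

Sep 25, 2025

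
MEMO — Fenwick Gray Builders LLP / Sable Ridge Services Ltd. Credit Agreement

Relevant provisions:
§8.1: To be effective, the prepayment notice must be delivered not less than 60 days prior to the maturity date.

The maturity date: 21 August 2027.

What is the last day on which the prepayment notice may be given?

22 June 2027

Counting back 60 calendar days from 21 August 2027 gives 22 June 2027.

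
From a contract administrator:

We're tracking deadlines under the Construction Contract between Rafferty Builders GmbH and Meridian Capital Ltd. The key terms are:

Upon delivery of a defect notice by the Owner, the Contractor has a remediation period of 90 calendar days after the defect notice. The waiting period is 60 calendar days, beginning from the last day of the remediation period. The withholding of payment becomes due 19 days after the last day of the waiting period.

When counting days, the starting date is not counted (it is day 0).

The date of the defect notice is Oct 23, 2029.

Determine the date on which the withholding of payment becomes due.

The last day of the remediation period: 90 calendar days after Oct 23, 2029 is Jan 21, 2030.
Adding 60 calendar days to Jan 21, 2030 gives Mar 22, 2030, which is the last day of the waiting period.
Adding 19 calendar days to Mar 22, 2030 gives Apr 10, 2030, which is the date on which the withholding of payment becomes due.

Apr 10, 2030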